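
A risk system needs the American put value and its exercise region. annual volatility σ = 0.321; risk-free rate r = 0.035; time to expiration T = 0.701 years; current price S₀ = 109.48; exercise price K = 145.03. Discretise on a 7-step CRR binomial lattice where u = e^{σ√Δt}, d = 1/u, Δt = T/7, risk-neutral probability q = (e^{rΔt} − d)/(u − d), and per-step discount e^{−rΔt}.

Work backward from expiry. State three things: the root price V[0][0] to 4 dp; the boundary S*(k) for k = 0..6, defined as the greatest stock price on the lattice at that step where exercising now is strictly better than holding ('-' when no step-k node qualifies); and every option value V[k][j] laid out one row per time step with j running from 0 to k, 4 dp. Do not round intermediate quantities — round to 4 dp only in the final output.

Δt=0.10014  u=1.10692  d=0.90341  q=0.49188  discount=0.99650
step 7 (expiry): payoffs max(K−S,0) = 91.2624 79.1501 64.3091 46.1250 23.8444 0.0000 0.0000 0.0000
step 6: (k=6,j=0): S=59.5164, (K−S)⁺=85.5136, hold=85.0061 ⇒ V=85.5136 exercise | (k=6,j=1): S=72.9238, (K−S)⁺=72.1062, hold=71.5987 ⇒ V=72.1062 exercise | (k=6,j=2): S=89.3516, (K−S)⁺=55.6784, hold=55.1710 ⇒ V=55.6784 exercise | (k=6,j=3): S=109.4800, (K−S)⁺=35.5500, hold=35.0426 ⇒ V=35.5500 exercise | (k=6,j=4): S=134.1428, (K−S)⁺=10.8872, hold=12.0734 ⇒ V=12.0734 continue | (k=6,j=5): S=164.3615, (K−S)⁺=0.0000, hold=0.0000 ⇒ V=0.0000 continue | (k=6,j=6): S=201.3876, (K−S)⁺=0.0000, hold=0.0000 ⇒ V=0.0000 continue  boundary S*=109.4800
step 5: (k=5,j=0): S=65.8799, (K−S)⁺=79.1501, hold=78.6426 ⇒ V=79.1501 exercise | (k=5,j=1): S=80.7209, (K−S)⁺=64.3091, hold=63.8017 ⇒ V=64.3091 exercise | (k=5,j=2): S=98.9050, (K−S)⁺=46.1250, hold=45.6175 ⇒ V=46.1250 exercise | (k=5,j=3): S=121.1856, (K−S)⁺=23.8444, hold=23.9184 ⇒ V=23.9184 continue | (k=5,j=4): S=148.4854, (K−S)⁺=0.0000, hold=6.1133 ⇒ V=6.1133 continue | (k=5,j=5): S=181.9351, (K−S)⁺=0.0000, hold=0.0000 ⇒ V=0.0000 continue  boundary S*=98.9050
step 4: (k=4,j=0): S=72.9238, (K−S)⁺=72.1062, hold=71.5987 ⇒ V=72.1062 exercise | (k=4,j=1): S=89.3516, (K−S)⁺=55.6784, hold=55.1710 ⇒ V=55.6784 exercise | (k=4,j=2): S=109.4800, (K−S)⁺=35.5500, hold=35.0788 ⇒ V=35.5500 exercise | (k=4,j=3): S=134.1428, (K−S)⁺=10.8872, hold=15.1074 ⇒ V=15.1074 continue | (k=4,j=4): S=164.3615, (K−S)⁺=0.0000, hold=3.0954 ⇒ V=3.0954 continue  boundary S*=109.4800
step 3: (k=3,j=0): S=80.7209, (K−S)⁺=64.3091, hold=63.8017 ⇒ V=64.3091 exercise | (k=3,j=1): S=98.9050, (K−S)⁺=46.1250, hold=45.6175 ⇒ V=46.1250 exercise | (k=3,j=2): S=121.1856, (K−S)⁺=23.8444, hold=25.4055 ⇒ V=25.4055 continue | (k=3,j=3): S=148.4854, (K−S)⁺=0.0000, hold=9.1668 ⇒ V=9.1668 continue  boundary S*=98.9050
step 2: (k=2,j=0): S=89.3516, (K−S)⁺=55.6784, hold=55.1710 ⇒ V=55.6784 exercise | (k=2,j=1): S=109.4800, (K−S)⁺=35.5500, hold=35.8078 ⇒ V=35.8078 continue | (k=2,j=2): S=134.1428, (K−S)⁺=10.8872, hold=17.3571 ⇒ V=17.3571 continue  boundary S*=89.3516
step 1: (k=1,j=0): S=98.9050, (K−S)⁺=46.1250, hold=45.7439 ⇒ V=46.1250 exercise | (k=1,j=1): S=121.1856, (K−S)⁺=23.8444, hold=26.6387 ⇒ V=26.6387 continue  boundary S*=98.9050
step 0: (k=0,j=0): S=109.4800, (K−S)⁺=35.5500, hold=36.4122 ⇒ V=36.4122 continue  boundary S*=-

price = 36.4122
boundary = - 98.9050 89.3516 98.9050 109.4800 98.9050 109.4800
tree:
36.4122
46.1250 26.6387
55.6784 35.8078 17.3571
64.3091 46.1250 25.4055 9.1668
72.1062 55.6784 35.5500 15.1074 3.0954
79.1501 64.3091 46.1250 23.9184 6.1133 0.0000
85.5136 72.1062 55.6784 35.5500 12.0734 0.0000 0.0000
91.2624 79.1501 64.3091 46.1250 23.8444 0.0000 0.0000 0.0000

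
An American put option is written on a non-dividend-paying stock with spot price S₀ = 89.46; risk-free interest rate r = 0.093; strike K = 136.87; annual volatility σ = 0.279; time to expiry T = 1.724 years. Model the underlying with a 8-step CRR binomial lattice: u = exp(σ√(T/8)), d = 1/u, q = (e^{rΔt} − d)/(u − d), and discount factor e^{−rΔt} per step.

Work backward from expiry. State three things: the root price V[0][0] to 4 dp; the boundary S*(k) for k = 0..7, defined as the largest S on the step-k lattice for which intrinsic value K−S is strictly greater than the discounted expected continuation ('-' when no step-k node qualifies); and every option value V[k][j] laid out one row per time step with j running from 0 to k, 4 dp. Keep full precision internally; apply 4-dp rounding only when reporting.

Δt=0.21550  u=1.13828  d=0.87852  q=0.54560  discount=0.98016
step 8 (expiry): payoffs max(K−S,0) = 105.1276 95.7421 83.5814 67.8251 47.4100 20.9586 0.0000 0.0000 0.0000
step 7: (k=7,j=0): S=36.1317, (K−S)⁺=100.7383, hold=98.0225 ⇒ V=100.7383 exercise | (k=7,j=1): S=46.8151, (K−S)⁺=90.0549, hold=87.3392 ⇒ V=90.0549 exercise | (k=7,j=2): S=60.6573, (K−S)⁺=76.2127, hold=73.4969 ⇒ V=76.2127 exercise | (k=7,j=3): S=78.5923, (K−S)⁺=58.2777, hold=55.5619 ⇒ V=58.2777 exercise | (k=7,j=4): S=101.8304, (K−S)⁺=35.0396, hold=32.3238 ⇒ V=35.0396 exercise | (k=7,j=5): S=131.9395, (K−S)⁺=4.9305, hold=9.3346 ⇒ V=9.3346 continue | (k=7,j=6): S=170.9512, (K−S)⁺=0.0000, hold=0.0000 ⇒ V=0.0000 continue | (k=7,j=7): S=221.4978, (K−S)⁺=0.0000, hold=0.0000 ⇒ V=0.0000 continue  boundary S*=101.8304
step 6: (k=6,j=0): S=41.1279, (K−S)⁺=95.7421, hold=93.0263 ⇒ V=95.7421 exercise | (k=6,j=1): S=53.2886, (K−S)⁺=83.5814, hold=80.8656 ⇒ V=83.5814 exercise | (k=6,j=2): S=69.0449, (K−S)⁺=67.8251, hold=65.1093 ⇒ V=67.8251 exercise | (k=6,j=3): S=89.4600, (K−S)⁺=47.4100, hold=44.6942 ⇒ V=47.4100 exercise | (k=6,j=4): S=115.9114, (K−S)⁺=20.9586, hold=20.5980 ⇒ V=20.9586 exercise | (k=6,j=5): S=150.1839, (K−S)⁺=0.0000, hold=4.1575 ⇒ V=4.1575 continue | (k=6,j=6): S=194.5901, (K−S)⁺=0.0000, hold=0.0000 ⇒ V=0.0000 continue  boundary S*=115.9114
step 5: (k=5,j=0): S=46.8151, (K−S)⁺=90.0549, hold=87.3392 ⇒ V=90.0549 exercise | (k=5,j=1): S=60.6573, (K−S)⁺=76.2127, hold=73.4969 ⇒ V=76.2127 exercise | (k=5,j=2): S=78.5923, (K−S)⁺=58.2777, hold=55.5619 ⇒ V=58.2777 exercise | (k=5,j=3): S=101.8304, (K−S)⁺=35.0396, hold=32.3238 ⇒ V=35.0396 exercise | (k=5,j=4): S=131.9395, (K−S)⁺=4.9305, hold=11.5580 ⇒ V=11.5580 continue | (k=5,j=5): S=170.9512, (K−S)⁺=0.0000, hold=1.8517 ⇒ V=1.8517 continue  boundary S*=101.8304
step 4: (k=4,j=0): S=53.2886, (K−S)⁺=83.5814, hold=80.8656 ⇒ V=83.5814 exercise | (k=4,j=1): S=69.0449, (K−S)⁺=67.8251, hold=65.1093 ⇒ V=67.8251 exercise | (k=4,j=2): S=89.4600, (K−S)⁺=47.4100, hold=44.6942 ⇒ V=47.4100 exercise | (k=4,j=3): S=115.9114, (K−S)⁺=20.9586, hold=21.7870 ⇒ V=21.7870 continue | (k=4,j=4): S=150.1839, (K−S)⁺=0.0000, hold=6.1380 ⇒ V=6.1380 continue  boundary S*=89.4600
step 3: (k=3,j=0): S=60.6573, (K−S)⁺=76.2127, hold=73.4969 ⇒ V=76.2127 exercise | (k=3,j=1): S=78.5923, (K−S)⁺=58.2777, hold=55.5619 ⇒ V=58.2777 exercise | (k=3,j=2): S=101.8304, (K−S)⁺=35.0396, hold=32.7668 ⇒ V=35.0396 exercise | (k=3,j=3): S=131.9395, (K−S)⁺=4.9305, hold=12.9860 ⇒ V=12.9860 continue  boundary S*=101.8304
step 2: (k=2,j=0): S=69.0449, (K−S)⁺=67.8251, hold=65.1093 ⇒ V=67.8251 exercise | (k=2,j=1): S=89.4600, (K−S)⁺=47.4100, hold=44.6942 ⇒ V=47.4100 exercise | (k=2,j=2): S=115.9114, (K−S)⁺=20.9586, hold=22.5507 ⇒ V=22.5507 continue  boundary S*=89.4600
step 1: (k=1,j=0): S=78.5923, (K−S)⁺=58.2777, hold=55.5619 ⇒ V=58.2777 exercise | (k=1,j=1): S=101.8304, (K−S)⁺=35.0396, hold=33.1752 ⇒ V=35.0396 exercise  boundary S*=101.8304
step 0: (k=0,j=0): S=89.4600, (K−S)⁺=47.4100, hold=44.6942 ⇒ V=47.4100 exercise  boundary S*=89.4600

price = 47.4100
boundary = 89.4600 101.8304 89.4600 101.8304 89.4600 101.8304 115.9114 101.8304
tree:
47.4100
58.2777 35.0396
67.8251 47.4100 22.5507
76.2127 58.2777 35.0396 12.9860
83.5814 67.8251 47.4100 21.7870 6.1380
90.0549 76.2127 58.2777 35.0396 11.5580 1.8517
95.7421 83.5814 67.8251 47.4100 20.9586 4.1575 0.0000
100.7383 90.0549 76.2127 58.2777 35.0396 9.3346 0.0000 0.0000
105.1276 95.7421 83.5814 67.8251 47.4100 20.9586 0.0000 0.0000 0.0000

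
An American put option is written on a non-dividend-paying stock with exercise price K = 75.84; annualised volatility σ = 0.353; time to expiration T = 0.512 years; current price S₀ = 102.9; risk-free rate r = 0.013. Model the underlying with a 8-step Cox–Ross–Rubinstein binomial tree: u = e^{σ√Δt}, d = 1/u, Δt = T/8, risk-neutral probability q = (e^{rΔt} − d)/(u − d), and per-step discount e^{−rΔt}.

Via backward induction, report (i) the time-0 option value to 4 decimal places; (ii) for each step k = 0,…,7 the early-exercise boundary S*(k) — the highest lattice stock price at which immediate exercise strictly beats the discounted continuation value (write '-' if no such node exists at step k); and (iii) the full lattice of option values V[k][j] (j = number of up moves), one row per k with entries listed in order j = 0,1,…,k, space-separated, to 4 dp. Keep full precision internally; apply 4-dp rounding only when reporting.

price = 1.2121
boundary = - - - - - - 60.2162 65.8411
tree:
1.2121
1.9666 0.4045
3.1375 0.7134 0.0737
4.9044 1.2466 0.1425 0.0000
7.4755 2.1535 0.2754 0.0000 0.0000
11.0359 3.6673 0.5325 0.0000 0.0000 0.0000
15.6238 6.1311 1.0296 0.0000 0.0000 0.0000 0.0000
20.7682 9.9989 1.9906 0.0000 0.0000 0.0000 0.0000 0.0000
25.4730 15.6238 3.8486 0.0000 0.0000 0.0000 0.0000 0.0000 0.0000

Δt=0.06400  u=1.09341  d=0.91457  q=0.48234  discount=0.99917
step 8 (expiry): payoffs max(K−S,0) = 25.4730 15.6238 3.8486 0.0000 0.0000 0.0000 0.0000 0.0000 0.0000
step 7: (k=7,j=0): S=55.0718, (K−S)⁺=20.7682, hold=20.7051 ⇒ V=20.7682 exercise | (k=7,j=1): S=65.8411, (K−S)⁺=9.9989, hold=9.9358 ⇒ V=9.9989 exercise | (k=7,j=2): S=78.7162, (K−S)⁺=0.0000, hold=1.9906 ⇒ V=1.9906 continue | (k=7,j=3): S=94.1091, (K−S)⁺=0.0000, hold=0.0000 ⇒ V=0.0000 continue | (k=7,j=4): S=112.5121, (K−S)⁺=0.0000, hold=0.0000 ⇒ V=0.0000 continue | (k=7,j=5): S=134.5137, (K−S)⁺=0.0000, hold=0.0000 ⇒ V=0.0000 continue | (k=7,j=6): S=160.8177, (K−S)⁺=0.0000, hold=0.0000 ⇒ V=0.0000 continue | (k=7,j=7): S=192.2654, (K−S)⁺=0.0000, hold=0.0000 ⇒ V=0.0000 continue  boundary S*=65.8411
step 6: (k=6,j=0): S=60.2162, (K−S)⁺=15.6238, hold=15.5607 ⇒ V=15.6238 exercise | (k=6,j=1): S=71.9914, (K−S)⁺=3.8486, hold=6.1311 ⇒ V=6.1311 continue | (k=6,j=2): S=86.0692, (K−S)⁺=0.0000, hold=1.0296 ⇒ V=1.0296 continue | (k=6,j=3): S=102.9000, (K−S)⁺=0.0000, hold=0.0000 ⇒ V=0.0000 continue | (k=6,j=4): S=123.0220, (K−S)⁺=0.0000, hold=0.0000 ⇒ V=0.0000 continue | (k=6,j=5): S=147.0788, (K−S)⁺=0.0000, hold=0.0000 ⇒ V=0.0000 continue | (k=6,j=6): S=175.8399, (K−S)⁺=0.0000, hold=0.0000 ⇒ V=0.0000 continue  boundary S*=60.2162
step 5: (k=5,j=0): S=65.8411, (K−S)⁺=9.9989, hold=11.0359 ⇒ V=11.0359 continue | (k=5,j=1): S=78.7162, (K−S)⁺=0.0000, hold=3.6673 ⇒ V=3.6673 continue | (k=5,j=2): S=94.1091, (K−S)⁺=0.0000, hold=0.5325 ⇒ V=0.5325 continue | (k=5,j=3): S=112.5121, (K−S)⁺=0.0000, hold=0.0000 ⇒ V=0.0000 continue | (k=5,j=4): S=134.5137, (K−S)⁺=0.0000, hold=0.0000 ⇒ V=0.0000 continue | (k=5,j=5): S=160.8177, (K−S)⁺=0.0000, hold=0.0000 ⇒ V=0.0000 continue  boundary S*=-
step 4: (k=4,j=0): S=71.9914, (K−S)⁺=3.8486, hold=7.4755 ⇒ V=7.4755 continue | (k=4,j=1): S=86.0692, (K−S)⁺=0.0000, hold=2.1535 ⇒ V=2.1535 continue | (k=4,j=2): S=102.9000, (K−S)⁺=0.0000, hold=0.2754 ⇒ V=0.2754 continue | (k=4,j=3): S=123.0220, (K−S)⁺=0.0000, hold=0.0000 ⇒ V=0.0000 continue | (k=4,j=4): S=147.0788, (K−S)⁺=0.0000, hold=0.0000 ⇒ V=0.0000 continue  boundary S*=-
step 3: (k=3,j=0): S=78.7162, (K−S)⁺=0.0000, hold=4.9044 ⇒ V=4.9044 continue | (k=3,j=1): S=94.1091, (K−S)⁺=0.0000, hold=1.2466 ⇒ V=1.2466 continue | (k=3,j=2): S=112.5121, (K−S)⁺=0.0000, hold=0.1425 ⇒ V=0.1425 continue | (k=3,j=3): S=134.5137, (K−S)⁺=0.0000, hold=0.0000 ⇒ V=0.0000 continue  boundary S*=-
step 2: (k=2,j=0): S=86.0692, (K−S)⁺=0.0000, hold=3.1375 ⇒ V=3.1375 continue | (k=2,j=1): S=102.9000, (K−S)⁺=0.0000, hold=0.7134 ⇒ V=0.7134 continue | (k=2,j=2): S=123.0220, (K−S)⁺=0.0000, hold=0.0737 ⇒ V=0.0737 continue  boundary S*=-
step 1: (k=1,j=0): S=94.1091, (K−S)⁺=0.0000, hold=1.9666 ⇒ V=1.9666 continue | (k=1,j=1): S=112.5121, (K−S)⁺=0.0000, hold=0.4045 ⇒ V=0.4045 continue  boundary S*=-
step 0: (k=0,j=0): S=102.9000, (K−S)⁺=0.0000, hold=1.2121 ⇒ V=1.2121 continue  boundary S*=-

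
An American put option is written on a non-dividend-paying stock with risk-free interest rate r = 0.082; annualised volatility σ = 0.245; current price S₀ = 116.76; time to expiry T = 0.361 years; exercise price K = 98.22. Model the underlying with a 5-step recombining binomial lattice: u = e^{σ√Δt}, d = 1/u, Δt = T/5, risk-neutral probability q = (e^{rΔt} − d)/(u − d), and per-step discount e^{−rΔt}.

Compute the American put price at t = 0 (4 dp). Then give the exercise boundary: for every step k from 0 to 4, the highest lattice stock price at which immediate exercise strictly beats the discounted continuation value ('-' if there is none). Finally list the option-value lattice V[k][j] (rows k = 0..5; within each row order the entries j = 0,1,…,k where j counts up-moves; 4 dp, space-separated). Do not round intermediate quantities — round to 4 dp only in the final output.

Δt=0.07220  u=1.06805  d=0.93629  q=0.52862  discount=0.99410
step 5 (expiry): payoffs max(K−S,0) = 14.2078 2.3852 0.0000 0.0000 0.0000 0.0000
step 4: (k=4,j=0): S=89.7290, (K−S)⁺=8.4910, hold=7.9112 ⇒ V=8.4910 exercise | (k=4,j=1): S=102.3560, (K−S)⁺=0.0000, hold=1.1177 ⇒ V=1.1177 continue | (k=4,j=2): S=116.7600, (K−S)⁺=0.0000, hold=0.0000 ⇒ V=0.0000 continue | (k=4,j=3): S=133.1910, (K−S)⁺=0.0000, hold=0.0000 ⇒ V=0.0000 continue | (k=4,j=4): S=151.9341, (K−S)⁺=0.0000, hold=0.0000 ⇒ V=0.0000 continue  boundary S*=89.7290
step 3: (k=3,j=0): S=95.8348, (K−S)⁺=2.3852, hold=4.5663 ⇒ V=4.5663 continue | (k=3,j=1): S=109.3210, (K−S)⁺=0.0000, hold=0.5238 ⇒ V=0.5238 continue | (k=3,j=2): S=124.7052, (K−S)⁺=0.0000, hold=0.0000 ⇒ V=0.0000 continue | (k=3,j=3): S=142.2542, (K−S)⁺=0.0000, hold=0.0000 ⇒ V=0.0000 continue  boundary S*=-
step 2: (k=2,j=0): S=102.3560, (K−S)⁺=0.0000, hold=2.4150 ⇒ V=2.4150 continue | (k=2,j=1): S=116.7600, (K−S)⁺=0.0000, hold=0.2454 ⇒ V=0.2454 continue | (k=2,j=2): S=133.1910, (K−S)⁺=0.0000, hold=0.0000 ⇒ V=0.0000 continue  boundary S*=-
step 1: (k=1,j=0): S=109.3210, (K−S)⁺=0.0000, hold=1.2607 ⇒ V=1.2607 continue | (k=1,j=1): S=124.7052, (K−S)⁺=0.0000, hold=0.1150 ⇒ V=0.1150 continue  boundary S*=-
step 0: (k=0,j=0): S=116.7600, (K−S)⁺=0.0000, hold=0.6512 ⇒ V=0.6512 continue  boundary S*=-

price = 0.6512
boundary = - - - - 89.7290
tree:
0.6512
1.2607 0.1150
2.4150 0.2454 0.0000
4.5663 0.5238 0.0000 0.0000
8.4910 1.1177 0.0000 0.0000 0.0000
14.2078 2.3852 0.0000 0.0000 0.0000 0.0000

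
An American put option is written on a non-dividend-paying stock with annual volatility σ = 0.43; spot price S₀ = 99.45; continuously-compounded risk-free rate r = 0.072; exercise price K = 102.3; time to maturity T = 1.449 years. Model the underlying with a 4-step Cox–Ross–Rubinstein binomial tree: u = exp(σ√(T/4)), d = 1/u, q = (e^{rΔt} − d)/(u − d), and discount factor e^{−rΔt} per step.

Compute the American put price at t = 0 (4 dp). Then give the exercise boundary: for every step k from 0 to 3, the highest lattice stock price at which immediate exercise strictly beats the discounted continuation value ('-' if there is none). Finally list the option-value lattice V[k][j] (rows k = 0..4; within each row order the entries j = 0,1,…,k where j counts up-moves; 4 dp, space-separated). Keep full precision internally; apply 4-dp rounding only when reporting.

price = 17.3264
boundary = - - 59.2665 76.7728
tree:
17.3264
27.9165 7.0744
43.0335 13.4554 0.7143
56.5478 25.5272 1.4268 0.0000
66.9805 43.0335 2.8500 0.0000 0.0000

Δt=0.36225  u=1.29538  d=0.77197  q=0.48614  discount=0.97426
step 4 (expiry): payoffs max(K−S,0) = 66.9805 43.0335 2.8500 0.0000 0.0000
step 3: (k=3,j=0): S=45.7522, (K−S)⁺=56.5478, hold=53.9141 ⇒ V=56.5478 exercise | (k=3,j=1): S=76.7728, (K−S)⁺=25.5272, hold=22.8935 ⇒ V=25.5272 exercise | (k=3,j=2): S=128.8257, (K−S)⁺=0.0000, hold=1.4268 ⇒ V=1.4268 continue | (k=3,j=3): S=216.1710, (K−S)⁺=0.0000, hold=0.0000 ⇒ V=0.0000 continue  boundary S*=76.7728
step 2: (k=2,j=0): S=59.2665, (K−S)⁺=43.0335, hold=40.3998 ⇒ V=43.0335 exercise | (k=2,j=1): S=99.4500, (K−S)⁺=2.8500, hold=13.4554 ⇒ V=13.4554 continue | (k=2,j=2): S=166.8783, (K−S)⁺=0.0000, hold=0.7143 ⇒ V=0.7143 continue  boundary S*=59.2665
step 1: (k=1,j=0): S=76.7728, (K−S)⁺=25.5272, hold=27.9165 ⇒ V=27.9165 continue | (k=1,j=1): S=128.8257, (K−S)⁺=0.0000, hold=7.0744 ⇒ V=7.0744 continue  boundary S*=-
step 0: (k=0,j=0): S=99.4500, (K−S)⁺=2.8500, hold=17.3264 ⇒ V=17.3264 continue  boundary S*=-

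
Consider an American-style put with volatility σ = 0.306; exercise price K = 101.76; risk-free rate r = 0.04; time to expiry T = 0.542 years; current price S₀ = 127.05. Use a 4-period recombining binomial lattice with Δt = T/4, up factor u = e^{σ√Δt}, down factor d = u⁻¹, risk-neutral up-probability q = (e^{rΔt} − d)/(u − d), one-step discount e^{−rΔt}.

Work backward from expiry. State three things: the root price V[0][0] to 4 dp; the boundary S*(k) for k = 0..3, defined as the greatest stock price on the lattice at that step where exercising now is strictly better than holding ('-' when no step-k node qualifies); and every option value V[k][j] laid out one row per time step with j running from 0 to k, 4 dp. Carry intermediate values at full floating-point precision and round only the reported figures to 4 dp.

Δt=0.13550  u=1.11923  d=0.89347  q=0.49594  discount=0.99459
step 4 (expiry): payoffs max(K−S,0) = 20.7946 0.3368 0.0000 0.0000 0.0000
step 3: (k=3,j=0): S=90.6188, (K−S)⁺=11.1412, hold=10.5911 ⇒ V=11.1412 exercise | (k=3,j=1): S=113.5157, (K−S)⁺=0.0000, hold=0.1689 ⇒ V=0.1689 continue | (k=3,j=2): S=142.1980, (K−S)⁺=0.0000, hold=0.0000 ⇒ V=0.0000 continue | (k=3,j=3): S=178.1275, (K−S)⁺=0.0000, hold=0.0000 ⇒ V=0.0000 continue  boundary S*=90.6188
step 2: (k=2,j=0): S=101.4232, (K−S)⁺=0.3368, hold=5.6687 ⇒ V=5.6687 continue | (k=2,j=1): S=127.0500, (K−S)⁺=0.0000, hold=0.0847 ⇒ V=0.0847 continue | (k=2,j=2): S=159.1520, (K−S)⁺=0.0000, hold=0.0000 ⇒ V=0.0000 continue  boundary S*=-
step 1: (k=1,j=0): S=113.5157, (K−S)⁺=0.0000, hold=2.8837 ⇒ V=2.8837 continue | (k=1,j=1): S=142.1980, (K−S)⁺=0.0000, hold=0.0424 ⇒ V=0.0424 continue  boundary S*=-
step 0: (k=0,j=0): S=127.0500, (K−S)⁺=0.0000, hold=1.4666 ⇒ V=1.4666 continue  boundary S*=-

price = 1.4666
boundary = - - - 90.6188
tree:
1.4666
2.8837 0.0424
5.6687 0.0847 0.0000
11.1412 0.1689 0.0000 0.0000
20.7946 0.3368 0.0000 0.0000 0.0000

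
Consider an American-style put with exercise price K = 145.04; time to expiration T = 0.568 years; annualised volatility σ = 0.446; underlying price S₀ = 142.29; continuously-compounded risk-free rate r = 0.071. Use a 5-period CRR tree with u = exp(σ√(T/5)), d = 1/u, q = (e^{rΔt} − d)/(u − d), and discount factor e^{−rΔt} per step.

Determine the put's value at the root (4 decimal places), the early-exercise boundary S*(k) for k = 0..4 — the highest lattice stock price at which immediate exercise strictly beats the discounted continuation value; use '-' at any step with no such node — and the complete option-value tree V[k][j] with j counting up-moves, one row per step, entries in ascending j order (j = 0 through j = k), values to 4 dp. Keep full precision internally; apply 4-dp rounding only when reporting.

Δt=0.11360  u=1.16221  d=0.86043  q=0.48932  discount=0.99197
step 5 (expiry): payoffs max(K−S,0) = 77.9353 54.3996 22.6094 0.0000 0.0000 0.0000
step 4: (k=4,j=0): S=77.9897, (K−S)⁺=67.0503, hold=65.8851 ⇒ V=67.0503 exercise | (k=4,j=1): S=105.3431, (K−S)⁺=39.6969, hold=38.5318 ⇒ V=39.6969 exercise | (k=4,j=2): S=142.2900, (K−S)⁺=2.7500, hold=11.4533 ⇒ V=11.4533 continue | (k=4,j=3): S=192.1953, (K−S)⁺=0.0000, hold=0.0000 ⇒ V=0.0000 continue | (k=4,j=4): S=259.6040, (K−S)⁺=0.0000, hold=0.0000 ⇒ V=0.0000 continue  boundary S*=105.3431
step 3: (k=3,j=0): S=90.6404, (K−S)⁺=54.3996, hold=53.2345 ⇒ V=54.3996 exercise | (k=3,j=1): S=122.4306, (K−S)⁺=22.6094, hold=25.6687 ⇒ V=25.6687 continue | (k=3,j=2): S=165.3707, (K−S)⁺=0.0000, hold=5.8019 ⇒ V=5.8019 continue | (k=3,j=3): S=223.3712, (K−S)⁺=0.0000, hold=0.0000 ⇒ V=0.0000 continue  boundary S*=90.6404
step 2: (k=2,j=0): S=105.3431, (K−S)⁺=39.6969, hold=40.0168 ⇒ V=40.0168 continue | (k=2,j=1): S=142.2900, (K−S)⁺=2.7500, hold=15.8193 ⇒ V=15.8193 continue | (k=2,j=2): S=192.1953, (K−S)⁺=0.0000, hold=2.9391 ⇒ V=2.9391 continue  boundary S*=-
step 1: (k=1,j=0): S=122.4306, (K−S)⁺=22.6094, hold=27.9500 ⇒ V=27.9500 continue | (k=1,j=1): S=165.3707, (K−S)⁺=0.0000, hold=9.4402 ⇒ V=9.4402 continue  boundary S*=-
step 0: (k=0,j=0): S=142.2900, (K−S)⁺=2.7500, hold=18.7410 ⇒ V=18.7410 continue  boundary S*=-

price = 18.7410
boundary = - - - 90.6404 105.3431
tree:
18.7410
27.9500 9.4402
40.0168 15.8193 2.9391
54.3996 25.6687 5.8019 0.0000
67.0503 39.6969 11.4533 0.0000 0.0000
77.9353 54.3996 22.6094 0.0000 0.0000 0.0000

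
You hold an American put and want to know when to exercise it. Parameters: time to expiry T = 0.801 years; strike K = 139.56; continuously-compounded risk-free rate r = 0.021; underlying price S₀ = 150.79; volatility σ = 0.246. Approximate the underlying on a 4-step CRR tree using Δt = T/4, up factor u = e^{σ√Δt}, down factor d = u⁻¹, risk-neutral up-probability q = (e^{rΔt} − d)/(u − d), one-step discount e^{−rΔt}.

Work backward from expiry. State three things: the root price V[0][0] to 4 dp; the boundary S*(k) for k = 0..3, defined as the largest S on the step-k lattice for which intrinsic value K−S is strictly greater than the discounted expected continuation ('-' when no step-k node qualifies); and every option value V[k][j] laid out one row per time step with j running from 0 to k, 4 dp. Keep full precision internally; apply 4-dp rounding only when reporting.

params: Δt=0.20025 u=1.11637 d=0.89576 q=0.49161 e^(-rΔt)=0.99580
t_4 payoffs: 42.4781 18.5683 0.0000 0.0000 0.0000
t_3: node(3,0) S=108.3794 payoff=31.1806 vs cont=30.5949 → 31.1806 [stop]  node(3,1) S=135.0716 payoff=4.4884 vs cont=9.4004 → 9.4004 [wait]  node(3,2) S=168.3376 payoff=0.0000 vs cont=0.0000 → 0.0000 [wait]  node(3,3) S=209.7965 payoff=0.0000 vs cont=0.0000 → 0.0000 [wait]  ⇒ S*(3)=108.3794
t_2: node(2,0) S=120.9917 payoff=18.5683 vs cont=20.3873 → 20.3873 [wait]  node(2,1) S=150.7900 payoff=0.0000 vs cont=4.7590 → 4.7590 [wait]  node(2,2) S=187.9272 payoff=0.0000 vs cont=0.0000 → 0.0000 [wait]  ⇒ S*(2)=-
t_1: node(1,0) S=135.0716 payoff=4.4884 vs cont=12.6510 → 12.6510 [wait]  node(1,1) S=168.3376 payoff=0.0000 vs cont=2.4093 → 2.4093 [wait]  ⇒ S*(1)=-
t_0: node(0,0) S=150.7900 payoff=0.0000 vs cont=7.5841 → 7.5841 [wait]  ⇒ S*(0)=-

price = 7.5841
boundary = - - - 108.3794
tree:
7.5841
12.6510 2.4093
20.3873 4.7590 0.0000
31.1806 9.4004 0.0000 0.0000
42.4781 18.5683 0.0000 0.0000 0.0000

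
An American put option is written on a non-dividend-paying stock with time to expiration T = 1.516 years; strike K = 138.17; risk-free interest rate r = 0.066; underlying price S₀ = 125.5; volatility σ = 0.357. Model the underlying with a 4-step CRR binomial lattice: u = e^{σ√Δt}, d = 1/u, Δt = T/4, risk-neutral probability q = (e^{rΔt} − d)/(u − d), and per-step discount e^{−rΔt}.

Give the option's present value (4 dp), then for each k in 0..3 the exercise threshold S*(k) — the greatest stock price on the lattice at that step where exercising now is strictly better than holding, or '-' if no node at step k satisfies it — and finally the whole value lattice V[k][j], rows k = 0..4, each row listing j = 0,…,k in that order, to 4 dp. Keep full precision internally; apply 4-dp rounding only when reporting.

price = 24.2834
boundary = - - 80.8622 100.7383
tree:
24.2834
38.1872 11.7388
57.3078 21.1773 2.9836
73.2623 37.4317 6.1484 0.0000
86.0689 57.3078 12.6700 0.0000 0.0000

Δt=0.37900, u=1.24580, d=0.80270, q=0.50244, disc=e^(-rΔt)=0.97530
k=4 terminal: V=max(K-S,0) → 86.0689 57.3078 12.6700 0.0000 0.0000
k=3: j=0 S=64.9077 intr=73.2623 cont=69.8490 V=73.2623[EX]; j=1 S=100.7383 intr=37.4317 cont=34.0184 V=37.4317[EX]; j=2 S=156.3482 intr=0.0000 cont=6.1484 V=6.1484[hold]; j=3 S=242.6561 intr=0.0000 cont=0.0000 V=0.0000[hold]  S*(3)=100.7383
k=2: j=0 S=80.8622 intr=57.3078 cont=53.8945 V=57.3078[EX]; j=1 S=125.5000 intr=12.6700 cont=21.1773 V=21.1773[hold]; j=2 S=194.7790 intr=0.0000 cont=2.9836 V=2.9836[hold]  S*(2)=80.8622
k=1: j=0 S=100.7383 intr=37.4317 cont=38.1872 V=38.1872[hold]; j=1 S=156.3482 intr=0.0000 cont=11.7388 V=11.7388[hold]  S*(1)=-
k=0: j=0 S=125.5000 intr=12.6700 cont=24.2834 V=24.2834[hold]  S*(0)=-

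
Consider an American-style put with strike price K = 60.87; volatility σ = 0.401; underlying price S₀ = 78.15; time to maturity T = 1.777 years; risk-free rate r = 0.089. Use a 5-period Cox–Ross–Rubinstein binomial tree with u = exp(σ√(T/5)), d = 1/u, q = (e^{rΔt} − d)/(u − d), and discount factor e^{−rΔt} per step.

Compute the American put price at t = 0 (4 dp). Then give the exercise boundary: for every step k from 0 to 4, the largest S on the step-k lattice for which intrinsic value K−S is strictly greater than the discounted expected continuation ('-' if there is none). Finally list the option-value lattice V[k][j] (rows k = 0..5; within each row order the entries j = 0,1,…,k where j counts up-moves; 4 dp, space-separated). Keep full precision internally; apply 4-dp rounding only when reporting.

Δt=0.35540  u=1.27005  d=0.78737  q=0.50710  discount=0.96886
step 5 (expiry): payoffs max(K−S,0) = 37.2205 22.7226 0.0000 0.0000 0.0000 0.0000
step 4: (k=4,j=0): S=30.0361, (K−S)⁺=30.8339, hold=28.9387 ⇒ V=30.8339 exercise | (k=4,j=1): S=48.4491, (K−S)⁺=12.4209, hold=10.8513 ⇒ V=12.4209 exercise | (k=4,j=2): S=78.1500, (K−S)⁺=0.0000, hold=0.0000 ⇒ V=0.0000 continue | (k=4,j=3): S=126.0585, (K−S)⁺=0.0000, hold=0.0000 ⇒ V=0.0000 continue | (k=4,j=4): S=203.3364, (K−S)⁺=0.0000, hold=0.0000 ⇒ V=0.0000 continue  boundary S*=48.4491
step 3: (k=3,j=0): S=38.1474, (K−S)⁺=22.7226, hold=20.8274 ⇒ V=22.7226 exercise | (k=3,j=1): S=61.5329, (K−S)⁺=0.0000, hold=5.9317 ⇒ V=5.9317 continue | (k=3,j=2): S=99.2546, (K−S)⁺=0.0000, hold=0.0000 ⇒ V=0.0000 continue | (k=3,j=3): S=160.1008, (K−S)⁺=0.0000, hold=0.0000 ⇒ V=0.0000 continue  boundary S*=38.1474
step 2: (k=2,j=0): S=48.4491, (K−S)⁺=12.4209, hold=13.7656 ⇒ V=13.7656 continue | (k=2,j=1): S=78.1500, (K−S)⁺=0.0000, hold=2.8327 ⇒ V=2.8327 continue | (k=2,j=2): S=126.0585, (K−S)⁺=0.0000, hold=0.0000 ⇒ V=0.0000 continue  boundary S*=-
step 1: (k=1,j=0): S=61.5329, (K−S)⁺=0.0000, hold=7.9656 ⇒ V=7.9656 continue | (k=1,j=1): S=99.2546, (K−S)⁺=0.0000, hold=1.3528 ⇒ V=1.3528 continue  boundary S*=-
step 0: (k=0,j=0): S=78.1500, (K−S)⁺=0.0000, hold=4.4686 ⇒ V=4.4686 continue  boundary S*=-

price = 4.4686
boundary = - - - 38.1474 48.4491
tree:
4.4686
7.9656 1.3528
13.7656 2.8327 0.0000
22.7226 5.9317 0.0000 0.0000
30.8339 12.4209 0.0000 0.0000 0.0000
37.2205 22.7226 0.0000 0.0000 0.0000 0.0000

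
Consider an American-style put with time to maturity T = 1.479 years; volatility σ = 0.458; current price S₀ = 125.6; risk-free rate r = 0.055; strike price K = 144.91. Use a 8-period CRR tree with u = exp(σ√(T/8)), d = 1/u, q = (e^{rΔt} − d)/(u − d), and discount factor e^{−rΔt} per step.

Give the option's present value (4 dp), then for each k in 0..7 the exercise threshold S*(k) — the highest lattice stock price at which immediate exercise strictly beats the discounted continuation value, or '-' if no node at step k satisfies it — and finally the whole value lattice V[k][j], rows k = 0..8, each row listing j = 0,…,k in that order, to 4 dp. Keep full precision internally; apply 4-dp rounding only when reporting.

price = 35.2989
boundary = - - - 69.5692 84.7113 69.5692 84.7113 103.1491
tree:
35.2989
46.9156 23.3038
60.4635 33.0497 13.1050
75.3408 45.4286 20.1698 5.6308
87.7762 60.1987 30.1891 9.6038 1.3902
97.9888 75.3408 43.6180 16.0953 2.6839 0.0000
106.3760 87.7762 60.1987 26.3521 5.1813 0.0000 0.0000
113.2639 97.9888 75.3408 41.7609 10.0025 0.0000 0.0000 0.0000
118.9206 106.3760 87.7762 60.1987 19.3100 0.0000 0.0000 0.0000 0.0000

Δt=0.18488, u=1.21765, d=0.82125, q=0.47671, disc=e^(-rΔt)=0.98988
k=8 terminal: V=max(K-S,0) → 118.9206 106.3760 87.7762 60.1987 19.3100 0.0000 0.0000 0.0000 0.0000
k=7: j=0 S=31.6461 intr=113.2639 cont=111.7979 V=113.2639[EX]; j=1 S=46.9212 intr=97.9888 cont=96.5228 V=97.9888[EX]; j=2 S=69.5692 intr=75.3408 cont=73.8748 V=75.3408[EX]; j=3 S=103.1491 intr=41.7609 cont=40.2949 V=41.7609[EX]; j=4 S=152.9374 intr=0.0000 cont=10.0025 V=10.0025[hold]; j=5 S=226.7578 intr=0.0000 cont=0.0000 V=0.0000[hold]; j=6 S=336.2099 intr=0.0000 cont=0.0000 V=0.0000[hold]; j=7 S=498.4928 intr=0.0000 cont=0.0000 V=0.0000[hold]  S*(7)=103.1491
k=6: j=0 S=38.5340 intr=106.3760 cont=104.9100 V=106.3760[EX]; j=1 S=57.1338 intr=87.7762 cont=86.3102 V=87.7762[EX]; j=2 S=84.7113 intr=60.1987 cont=58.7327 V=60.1987[EX]; j=3 S=125.6000 intr=19.3100 cont=26.3521 V=26.3521[hold]; j=4 S=186.2250 intr=0.0000 cont=5.1813 V=5.1813[hold]; j=5 S=276.1127 intr=0.0000 cont=0.0000 V=0.0000[hold]; j=6 S=409.3876 intr=0.0000 cont=0.0000 V=0.0000[hold]  S*(6)=84.7113
k=5: j=0 S=46.9212 intr=97.9888 cont=96.5228 V=97.9888[EX]; j=1 S=69.5692 intr=75.3408 cont=73.8748 V=75.3408[EX]; j=2 S=103.1491 intr=41.7609 cont=43.6180 V=43.6180[hold]; j=3 S=152.9374 intr=0.0000 cont=16.0953 V=16.0953[hold]; j=4 S=226.7578 intr=0.0000 cont=2.6839 V=2.6839[hold]; j=5 S=336.2099 intr=0.0000 cont=0.0000 V=0.0000[hold]  S*(5)=69.5692
k=4: j=0 S=57.1338 intr=87.7762 cont=86.3102 V=87.7762[EX]; j=1 S=84.7113 intr=60.1987 cont=59.6090 V=60.1987[EX]; j=2 S=125.6000 intr=19.3100 cont=30.1891 V=30.1891[hold]; j=3 S=186.2250 intr=0.0000 cont=9.6038 V=9.6038[hold]; j=4 S=276.1127 intr=0.0000 cont=1.3902 V=1.3902[hold]  S*(4)=84.7113
k=3: j=0 S=69.5692 intr=75.3408 cont=73.8748 V=75.3408[EX]; j=1 S=103.1491 intr=41.7609 cont=45.4286 V=45.4286[hold]; j=2 S=152.9374 intr=0.0000 cont=20.1698 V=20.1698[hold]; j=3 S=226.7578 intr=0.0000 cont=5.6308 V=5.6308[hold]  S*(3)=69.5692
k=2: j=0 S=84.7113 intr=60.1987 cont=60.4635 V=60.4635[hold]; j=1 S=125.6000 intr=19.3100 cont=33.0497 V=33.0497[hold]; j=2 S=186.2250 intr=0.0000 cont=13.1050 V=13.1050[hold]  S*(2)=-
k=1: j=0 S=103.1491 intr=41.7609 cont=46.9156 V=46.9156[hold]; j=1 S=152.9374 intr=0.0000 cont=23.3038 V=23.3038[hold]  S*(1)=-
k=0: j=0 S=125.6000 intr=19.3100 cont=35.2989 V=35.2989[hold]  S*(0)=-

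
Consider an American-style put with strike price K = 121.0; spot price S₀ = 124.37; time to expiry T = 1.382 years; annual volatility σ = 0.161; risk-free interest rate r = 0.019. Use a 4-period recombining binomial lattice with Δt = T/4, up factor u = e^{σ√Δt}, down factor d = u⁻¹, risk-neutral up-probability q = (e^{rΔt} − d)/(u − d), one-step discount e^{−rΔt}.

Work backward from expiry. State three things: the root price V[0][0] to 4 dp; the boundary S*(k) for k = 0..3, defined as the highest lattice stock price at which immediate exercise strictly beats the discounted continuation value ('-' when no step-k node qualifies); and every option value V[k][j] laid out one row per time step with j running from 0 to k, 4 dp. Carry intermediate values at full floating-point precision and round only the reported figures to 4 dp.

params: Δt=0.34550 u=1.09926 d=0.90971 q=0.51110 e^(-rΔt)=0.99346
t_4 payoffs: 35.8238 18.0759 0.0000 0.0000 0.0000
t_3: node(3,0) S=93.6306 payoff=27.3694 vs cont=26.5777 → 27.3694 [stop]  node(3,1) S=113.1400 payoff=7.8600 vs cont=8.7794 → 8.7794 [wait]  node(3,2) S=136.7146 payoff=0.0000 vs cont=0.0000 → 0.0000 [wait]  node(3,3) S=165.2013 payoff=0.0000 vs cont=0.0000 → 0.0000 [wait]  ⇒ S*(3)=93.6306
t_2: node(2,0) S=102.9241 payoff=18.0759 vs cont=17.7511 → 18.0759 [stop]  node(2,1) S=124.3700 payoff=0.0000 vs cont=4.2641 → 4.2641 [wait]  node(2,2) S=150.2845 payoff=0.0000 vs cont=0.0000 → 0.0000 [wait]  ⇒ S*(2)=102.9241
t_1: node(1,0) S=113.1400 payoff=7.8600 vs cont=10.9446 → 10.9446 [wait]  node(1,1) S=136.7146 payoff=0.0000 vs cont=2.0711 → 2.0711 [wait]  ⇒ S*(1)=-
t_0: node(0,0) S=124.3700 payoff=0.0000 vs cont=6.3673 → 6.3673 [wait]  ⇒ S*(0)=-

price = 6.3673
boundary = - - 102.9241 93.6306
tree:
6.3673
10.9446 2.0711
18.0759 4.2641 0.0000
27.3694 8.7794 0.0000 0.0000
35.8238 18.0759 0.0000 0.0000 0.0000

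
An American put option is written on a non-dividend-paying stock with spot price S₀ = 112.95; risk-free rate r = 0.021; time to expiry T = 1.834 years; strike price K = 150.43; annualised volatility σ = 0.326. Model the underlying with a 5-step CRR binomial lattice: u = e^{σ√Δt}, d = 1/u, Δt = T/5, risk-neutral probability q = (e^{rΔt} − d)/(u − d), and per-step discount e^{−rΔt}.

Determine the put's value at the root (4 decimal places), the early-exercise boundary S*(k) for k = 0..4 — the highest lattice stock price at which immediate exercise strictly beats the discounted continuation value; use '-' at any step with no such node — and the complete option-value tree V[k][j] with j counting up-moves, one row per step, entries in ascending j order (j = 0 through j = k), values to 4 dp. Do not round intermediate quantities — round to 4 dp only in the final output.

price = 43.6322
boundary = - - 76.1015 92.7128 112.9500
tree:
43.6322
58.2069 27.9312
74.3285 41.0030 13.6649
87.9636 57.7172 22.8486 3.5442
99.1557 74.3285 37.4800 6.7421 0.0000
108.3425 87.9636 57.7172 12.8255 0.0000 0.0000

params: Δt=0.36680 u=1.21828 d=0.82083 q=0.47026 e^(-rΔt)=0.99233
t_5 payoffs: 108.3425 87.9636 57.7172 12.8255 0.0000 0.0000
t_4: node(4,0) S=51.2743 payoff=99.1557 vs cont=98.0014 → 99.1557 [stop]  node(4,1) S=76.1015 payoff=74.3285 vs cont=73.1742 → 74.3285 [stop]  node(4,2) S=112.9500 payoff=37.4800 vs cont=36.3257 → 37.4800 [stop]  node(4,3) S=167.6406 payoff=0.0000 vs cont=6.7421 → 6.7421 [wait]  node(4,4) S=248.8126 payoff=0.0000 vs cont=0.0000 → 0.0000 [wait]  ⇒ S*(4)=112.9500
t_3: node(3,0) S=62.4664 payoff=87.9636 vs cont=86.8093 → 87.9636 [stop]  node(3,1) S=92.7128 payoff=57.7172 vs cont=56.5629 → 57.7172 [stop]  node(3,2) S=137.6045 payoff=12.8255 vs cont=22.8486 → 22.8486 [wait]  node(3,3) S=204.2330 payoff=0.0000 vs cont=3.5442 → 3.5442 [wait]  ⇒ S*(3)=92.7128
t_2: node(2,0) S=76.1015 payoff=74.3285 vs cont=73.1742 → 74.3285 [stop]  node(2,1) S=112.9500 payoff=37.4800 vs cont=41.0030 → 41.0030 [wait]  node(2,2) S=167.6406 payoff=0.0000 vs cont=13.6649 → 13.6649 [wait]  ⇒ S*(2)=76.1015
t_1: node(1,0) S=92.7128 payoff=57.7172 vs cont=58.2069 → 58.2069 [wait]  node(1,1) S=137.6045 payoff=12.8255 vs cont=27.9312 → 27.9312 [wait]  ⇒ S*(1)=-
t_0: node(0,0) S=112.9500 payoff=37.4800 vs cont=43.6322 → 43.6322 [wait]  ⇒ S*(0)=-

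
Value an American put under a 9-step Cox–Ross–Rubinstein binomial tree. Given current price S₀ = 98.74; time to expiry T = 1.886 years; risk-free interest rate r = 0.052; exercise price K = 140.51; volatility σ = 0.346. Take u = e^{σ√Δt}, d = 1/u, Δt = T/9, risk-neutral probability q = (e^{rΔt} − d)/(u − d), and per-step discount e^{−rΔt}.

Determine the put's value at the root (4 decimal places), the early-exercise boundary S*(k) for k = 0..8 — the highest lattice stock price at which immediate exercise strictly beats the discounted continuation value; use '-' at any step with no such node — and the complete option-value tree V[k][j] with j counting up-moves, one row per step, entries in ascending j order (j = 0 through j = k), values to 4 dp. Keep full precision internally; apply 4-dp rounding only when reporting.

params: Δt=0.20956 u=1.17162 d=0.85352 q=0.49493 e^(-rΔt)=0.98916
t_9 payoffs: 116.7741 107.9278 95.7845 79.1154 56.2337 24.8240 0.0000 0.0000 0.0000 0.0000
t_8: node(8,0) S=27.8095 payoff=112.7005 vs cont=111.1777 → 112.7005 [stop]  node(8,1) S=38.1740 payoff=102.3360 vs cont=100.8132 → 102.3360 [stop]  node(8,2) S=52.4014 payoff=88.1086 vs cont=86.5858 → 88.1086 [stop]  node(8,3) S=71.9313 payoff=68.5787 vs cont=67.0559 → 68.5787 [stop]  node(8,4) S=98.7400 payoff=41.7700 vs cont=40.2472 → 41.7700 [stop]  node(8,5) S=135.5402 payoff=4.9698 vs cont=12.4020 → 12.4020 [wait]  node(8,6) S=186.0559 payoff=0.0000 vs cont=0.0000 → 0.0000 [wait]  node(8,7) S=255.3986 payoff=0.0000 vs cont=0.0000 → 0.0000 [wait]  node(8,8) S=350.5853 payoff=0.0000 vs cont=0.0000 → 0.0000 [wait]  ⇒ S*(8)=98.7400
t_7: node(7,0) S=32.5822 payoff=107.9278 vs cont=106.4050 → 107.9278 [stop]  node(7,1) S=44.7255 payoff=95.7845 vs cont=94.2617 → 95.7845 [stop]  node(7,2) S=61.3946 payoff=79.1154 vs cont=77.5926 → 79.1154 [stop]  node(7,3) S=84.2763 payoff=56.2337 vs cont=54.7109 → 56.2337 [stop]  node(7,4) S=115.6860 payoff=24.8240 vs cont=26.9398 → 26.9398 [wait]  node(7,5) S=158.8020 payoff=0.0000 vs cont=6.1960 → 6.1960 [wait]  node(7,6) S=217.9872 payoff=0.0000 vs cont=0.0000 → 0.0000 [wait]  node(7,7) S=299.2307 payoff=0.0000 vs cont=0.0000 → 0.0000 [wait]  ⇒ S*(7)=84.2763
t_6: node(6,0) S=38.1740 payoff=102.3360 vs cont=100.8132 → 102.3360 [stop]  node(6,1) S=52.4014 payoff=88.1086 vs cont=86.5858 → 88.1086 [stop]  node(6,2) S=71.9313 payoff=68.5787 vs cont=67.0559 → 68.5787 [stop]  node(6,3) S=98.7400 payoff=41.7700 vs cont=41.2830 → 41.7700 [stop]  node(6,4) S=135.5402 payoff=4.9698 vs cont=16.4924 → 16.4924 [wait]  node(6,5) S=186.0559 payoff=0.0000 vs cont=3.0955 → 3.0955 [wait]  node(6,6) S=255.3986 payoff=0.0000 vs cont=0.0000 → 0.0000 [wait]  ⇒ S*(6)=98.7400
t_5: node(5,0) S=44.7255 payoff=95.7845 vs cont=94.2617 → 95.7845 [stop]  node(5,1) S=61.3946 payoff=79.1154 vs cont=77.5926 → 79.1154 [stop]  node(5,2) S=84.2763 payoff=56.2337 vs cont=54.7109 → 56.2337 [stop]  node(5,3) S=115.6860 payoff=24.8240 vs cont=28.9423 → 28.9423 [wait]  node(5,4) S=158.8020 payoff=0.0000 vs cont=9.7550 → 9.7550 [wait]  node(5,5) S=217.9872 payoff=0.0000 vs cont=1.5465 → 1.5465 [wait]  ⇒ S*(5)=84.2763
t_4: node(4,0) S=52.4014 payoff=88.1086 vs cont=86.5858 → 88.1086 [stop]  node(4,1) S=71.9313 payoff=68.5787 vs cont=67.0559 → 68.5787 [stop]  node(4,2) S=98.7400 payoff=41.7700 vs cont=42.2634 → 42.2634 [wait]  node(4,3) S=135.5402 payoff=4.9698 vs cont=19.2352 → 19.2352 [wait]  node(4,4) S=186.0559 payoff=0.0000 vs cont=5.6307 → 5.6307 [wait]  ⇒ S*(4)=71.9313
t_3: node(3,0) S=61.3946 payoff=79.1154 vs cont=77.5926 → 79.1154 [stop]  node(3,1) S=84.2763 payoff=56.2337 vs cont=54.9524 → 56.2337 [stop]  node(3,2) S=115.6860 payoff=24.8240 vs cont=30.5316 → 30.5316 [wait]  node(3,3) S=158.8020 payoff=0.0000 vs cont=12.3665 → 12.3665 [wait]  ⇒ S*(3)=84.2763
t_2: node(2,0) S=71.9313 payoff=68.5787 vs cont=67.0559 → 68.5787 [stop]  node(2,1) S=98.7400 payoff=41.7700 vs cont=43.0414 → 43.0414 [wait]  node(2,2) S=135.5402 payoff=4.9698 vs cont=21.3077 → 21.3077 [wait]  ⇒ S*(2)=71.9313
t_1: node(1,0) S=84.2763 payoff=56.2337 vs cont=55.3333 → 56.2337 [stop]  node(1,1) S=115.6860 payoff=24.8240 vs cont=31.9349 → 31.9349 [wait]  ⇒ S*(1)=84.2763
t_0: node(0,0) S=98.7400 payoff=41.7700 vs cont=43.7284 → 43.7284 [wait]  ⇒ S*(0)=-

price = 43.7284
boundary = - 84.2763 71.9313 84.2763 71.9313 84.2763 98.7400 84.2763 98.7400
tree:
43.7284
56.2337 31.9349
68.5787 43.0414 21.3077
79.1154 56.2337 30.5316 12.3665
88.1086 68.5787 42.2634 19.2352 5.6307
95.7845 79.1154 56.2337 28.9423 9.7550 1.5465
102.3360 88.1086 68.5787 41.7700 16.4924 3.0955 0.0000
107.9278 95.7845 79.1154 56.2337 26.9398 6.1960 0.0000 0.0000
112.7005 102.3360 88.1086 68.5787 41.7700 12.4020 0.0000 0.0000 0.0000
116.7741 107.9278 95.7845 79.1154 56.2337 24.8240 0.0000 0.0000 0.0000 0.0000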